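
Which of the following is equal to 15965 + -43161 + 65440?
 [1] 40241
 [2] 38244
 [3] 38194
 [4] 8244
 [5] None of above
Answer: 2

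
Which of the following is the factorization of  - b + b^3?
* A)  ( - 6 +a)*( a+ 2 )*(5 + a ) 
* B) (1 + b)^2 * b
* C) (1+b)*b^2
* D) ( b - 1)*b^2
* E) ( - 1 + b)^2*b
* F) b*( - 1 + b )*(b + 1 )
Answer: F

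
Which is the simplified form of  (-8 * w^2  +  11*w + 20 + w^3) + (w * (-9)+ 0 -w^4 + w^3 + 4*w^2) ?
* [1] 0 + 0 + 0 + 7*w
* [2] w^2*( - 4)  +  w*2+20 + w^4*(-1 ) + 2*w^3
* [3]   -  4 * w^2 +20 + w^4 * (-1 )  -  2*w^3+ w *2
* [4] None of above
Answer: 2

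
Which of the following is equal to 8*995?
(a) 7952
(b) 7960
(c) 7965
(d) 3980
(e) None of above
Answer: b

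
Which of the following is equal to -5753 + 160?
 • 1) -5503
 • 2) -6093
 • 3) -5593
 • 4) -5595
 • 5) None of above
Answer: 3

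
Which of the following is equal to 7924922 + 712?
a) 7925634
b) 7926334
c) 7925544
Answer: a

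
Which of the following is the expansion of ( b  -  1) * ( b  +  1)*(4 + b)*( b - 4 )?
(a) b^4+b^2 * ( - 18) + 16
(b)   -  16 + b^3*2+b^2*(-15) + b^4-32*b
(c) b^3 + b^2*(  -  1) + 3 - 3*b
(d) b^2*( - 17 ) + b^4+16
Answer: d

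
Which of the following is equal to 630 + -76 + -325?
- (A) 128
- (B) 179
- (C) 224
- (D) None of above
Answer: D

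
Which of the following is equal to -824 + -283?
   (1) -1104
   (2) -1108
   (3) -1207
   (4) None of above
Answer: 4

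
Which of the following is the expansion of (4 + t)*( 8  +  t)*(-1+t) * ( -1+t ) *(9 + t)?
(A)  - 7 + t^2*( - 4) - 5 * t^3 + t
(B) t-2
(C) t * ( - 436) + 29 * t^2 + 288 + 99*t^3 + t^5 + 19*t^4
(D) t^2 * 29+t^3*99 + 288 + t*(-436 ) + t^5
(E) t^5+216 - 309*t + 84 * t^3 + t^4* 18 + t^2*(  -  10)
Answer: C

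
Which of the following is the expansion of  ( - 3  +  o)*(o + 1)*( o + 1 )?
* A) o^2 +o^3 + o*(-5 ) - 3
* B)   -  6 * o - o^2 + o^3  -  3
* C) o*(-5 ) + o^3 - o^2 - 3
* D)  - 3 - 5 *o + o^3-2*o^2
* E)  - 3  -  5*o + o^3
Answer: C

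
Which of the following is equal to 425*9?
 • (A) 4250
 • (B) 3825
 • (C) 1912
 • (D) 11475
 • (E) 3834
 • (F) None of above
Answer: B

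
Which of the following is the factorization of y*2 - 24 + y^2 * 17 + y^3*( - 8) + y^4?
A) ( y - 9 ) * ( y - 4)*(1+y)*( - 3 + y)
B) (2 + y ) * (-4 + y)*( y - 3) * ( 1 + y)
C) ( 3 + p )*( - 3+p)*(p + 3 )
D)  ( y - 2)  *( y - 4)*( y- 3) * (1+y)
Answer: D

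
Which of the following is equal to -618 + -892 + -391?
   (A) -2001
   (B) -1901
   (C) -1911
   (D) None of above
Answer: B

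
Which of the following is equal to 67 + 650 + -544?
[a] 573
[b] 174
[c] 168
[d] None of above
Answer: d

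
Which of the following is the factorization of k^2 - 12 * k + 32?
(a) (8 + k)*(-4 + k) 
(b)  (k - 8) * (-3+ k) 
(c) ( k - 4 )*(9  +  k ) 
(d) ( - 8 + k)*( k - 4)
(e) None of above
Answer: d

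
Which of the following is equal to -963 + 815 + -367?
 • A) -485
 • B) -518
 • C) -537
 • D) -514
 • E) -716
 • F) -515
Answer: F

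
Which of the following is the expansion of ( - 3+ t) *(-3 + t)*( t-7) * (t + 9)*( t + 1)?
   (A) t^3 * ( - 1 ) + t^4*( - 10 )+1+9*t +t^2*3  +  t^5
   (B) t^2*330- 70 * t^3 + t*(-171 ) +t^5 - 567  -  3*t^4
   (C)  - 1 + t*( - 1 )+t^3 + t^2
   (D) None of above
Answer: B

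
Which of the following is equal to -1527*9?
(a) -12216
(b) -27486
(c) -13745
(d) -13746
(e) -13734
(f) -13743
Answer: f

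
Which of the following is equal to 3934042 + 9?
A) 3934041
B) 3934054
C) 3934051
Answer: C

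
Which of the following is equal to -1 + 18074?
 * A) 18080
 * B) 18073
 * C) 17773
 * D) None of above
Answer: B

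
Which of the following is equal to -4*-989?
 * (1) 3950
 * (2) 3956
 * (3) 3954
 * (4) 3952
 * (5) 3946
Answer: 2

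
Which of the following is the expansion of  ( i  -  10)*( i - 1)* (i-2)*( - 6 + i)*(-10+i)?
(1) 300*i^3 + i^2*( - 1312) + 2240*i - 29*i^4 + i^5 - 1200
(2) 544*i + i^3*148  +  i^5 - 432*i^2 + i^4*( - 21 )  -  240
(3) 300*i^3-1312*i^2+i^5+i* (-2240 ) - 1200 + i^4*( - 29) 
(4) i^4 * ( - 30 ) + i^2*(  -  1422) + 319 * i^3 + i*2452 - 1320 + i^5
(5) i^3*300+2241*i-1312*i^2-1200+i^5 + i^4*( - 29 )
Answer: 1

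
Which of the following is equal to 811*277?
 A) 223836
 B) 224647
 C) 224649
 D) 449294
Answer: B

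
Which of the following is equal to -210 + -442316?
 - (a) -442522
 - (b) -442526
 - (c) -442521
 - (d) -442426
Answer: b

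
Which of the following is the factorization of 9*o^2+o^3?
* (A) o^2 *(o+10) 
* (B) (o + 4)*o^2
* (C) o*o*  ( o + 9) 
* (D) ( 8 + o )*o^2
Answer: C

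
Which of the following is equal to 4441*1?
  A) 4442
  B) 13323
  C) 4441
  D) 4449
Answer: C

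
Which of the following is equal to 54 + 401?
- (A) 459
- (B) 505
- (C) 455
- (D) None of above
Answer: C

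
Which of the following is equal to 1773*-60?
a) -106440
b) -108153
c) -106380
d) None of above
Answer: c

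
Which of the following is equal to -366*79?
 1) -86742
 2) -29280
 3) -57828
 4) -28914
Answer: 4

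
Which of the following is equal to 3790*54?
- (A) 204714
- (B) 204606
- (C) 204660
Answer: C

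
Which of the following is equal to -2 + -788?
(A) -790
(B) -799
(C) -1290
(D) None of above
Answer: A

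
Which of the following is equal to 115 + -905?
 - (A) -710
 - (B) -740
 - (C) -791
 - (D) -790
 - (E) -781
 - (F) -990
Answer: D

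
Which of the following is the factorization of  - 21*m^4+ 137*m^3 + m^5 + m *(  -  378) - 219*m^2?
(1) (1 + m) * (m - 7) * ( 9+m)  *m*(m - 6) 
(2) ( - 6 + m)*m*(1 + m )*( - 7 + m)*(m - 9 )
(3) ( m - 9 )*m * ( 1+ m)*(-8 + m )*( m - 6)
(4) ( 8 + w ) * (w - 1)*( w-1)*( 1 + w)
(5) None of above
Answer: 2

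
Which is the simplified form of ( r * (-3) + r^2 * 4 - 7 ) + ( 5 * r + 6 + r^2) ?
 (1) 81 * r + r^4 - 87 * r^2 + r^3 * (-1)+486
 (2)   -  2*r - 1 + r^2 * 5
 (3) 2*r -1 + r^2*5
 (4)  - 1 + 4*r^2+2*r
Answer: 3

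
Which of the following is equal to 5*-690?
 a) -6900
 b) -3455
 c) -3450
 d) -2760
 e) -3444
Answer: c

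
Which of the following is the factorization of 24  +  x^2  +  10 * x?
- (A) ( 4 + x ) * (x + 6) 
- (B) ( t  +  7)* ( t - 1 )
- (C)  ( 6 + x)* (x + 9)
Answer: A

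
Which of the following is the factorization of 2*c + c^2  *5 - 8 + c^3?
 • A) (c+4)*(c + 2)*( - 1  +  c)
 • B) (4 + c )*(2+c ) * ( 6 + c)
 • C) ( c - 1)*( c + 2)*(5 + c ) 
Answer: A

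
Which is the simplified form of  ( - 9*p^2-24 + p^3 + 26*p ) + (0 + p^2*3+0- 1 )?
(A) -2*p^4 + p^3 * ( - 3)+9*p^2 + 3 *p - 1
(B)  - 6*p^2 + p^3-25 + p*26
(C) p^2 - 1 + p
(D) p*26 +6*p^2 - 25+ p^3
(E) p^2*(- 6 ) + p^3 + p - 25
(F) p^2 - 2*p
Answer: B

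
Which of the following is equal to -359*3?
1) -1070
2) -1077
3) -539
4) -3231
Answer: 2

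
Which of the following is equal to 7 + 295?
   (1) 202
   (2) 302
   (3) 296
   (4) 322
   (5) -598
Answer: 2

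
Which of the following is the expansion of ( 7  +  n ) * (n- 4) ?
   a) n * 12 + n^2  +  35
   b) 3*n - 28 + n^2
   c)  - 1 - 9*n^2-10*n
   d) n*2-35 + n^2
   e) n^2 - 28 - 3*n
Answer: b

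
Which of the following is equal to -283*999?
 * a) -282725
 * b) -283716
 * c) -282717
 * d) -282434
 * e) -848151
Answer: c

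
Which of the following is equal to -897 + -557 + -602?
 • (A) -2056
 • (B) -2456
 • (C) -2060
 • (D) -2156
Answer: A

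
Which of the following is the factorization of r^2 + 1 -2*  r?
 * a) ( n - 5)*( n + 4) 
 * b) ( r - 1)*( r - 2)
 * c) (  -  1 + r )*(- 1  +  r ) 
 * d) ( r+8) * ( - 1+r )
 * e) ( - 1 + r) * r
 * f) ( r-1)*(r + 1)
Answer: c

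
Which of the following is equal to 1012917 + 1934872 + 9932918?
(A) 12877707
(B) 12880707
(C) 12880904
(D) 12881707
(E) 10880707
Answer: B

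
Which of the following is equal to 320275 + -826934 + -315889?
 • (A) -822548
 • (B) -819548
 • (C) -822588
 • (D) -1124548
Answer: A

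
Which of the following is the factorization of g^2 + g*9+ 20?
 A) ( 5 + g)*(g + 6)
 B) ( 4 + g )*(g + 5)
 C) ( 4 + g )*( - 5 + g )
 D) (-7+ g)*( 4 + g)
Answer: B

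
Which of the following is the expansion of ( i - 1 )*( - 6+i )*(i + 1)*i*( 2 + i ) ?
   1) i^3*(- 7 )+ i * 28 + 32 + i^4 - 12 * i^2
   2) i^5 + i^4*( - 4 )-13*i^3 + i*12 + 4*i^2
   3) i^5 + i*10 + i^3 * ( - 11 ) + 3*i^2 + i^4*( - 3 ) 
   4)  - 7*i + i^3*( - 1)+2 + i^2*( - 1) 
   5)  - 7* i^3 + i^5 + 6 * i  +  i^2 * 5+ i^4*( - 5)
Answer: 2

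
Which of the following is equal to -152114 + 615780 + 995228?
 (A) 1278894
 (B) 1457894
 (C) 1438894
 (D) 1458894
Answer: D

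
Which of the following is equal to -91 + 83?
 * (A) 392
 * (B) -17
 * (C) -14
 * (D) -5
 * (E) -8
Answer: E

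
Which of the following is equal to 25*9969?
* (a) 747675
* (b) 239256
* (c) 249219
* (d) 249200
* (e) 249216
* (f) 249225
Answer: f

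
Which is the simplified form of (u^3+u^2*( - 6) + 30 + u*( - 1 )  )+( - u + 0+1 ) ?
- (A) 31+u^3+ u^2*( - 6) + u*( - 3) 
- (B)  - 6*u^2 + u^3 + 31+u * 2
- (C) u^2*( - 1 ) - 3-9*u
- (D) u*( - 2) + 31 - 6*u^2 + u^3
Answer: D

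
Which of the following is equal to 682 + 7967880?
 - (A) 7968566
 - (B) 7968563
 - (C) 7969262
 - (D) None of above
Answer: D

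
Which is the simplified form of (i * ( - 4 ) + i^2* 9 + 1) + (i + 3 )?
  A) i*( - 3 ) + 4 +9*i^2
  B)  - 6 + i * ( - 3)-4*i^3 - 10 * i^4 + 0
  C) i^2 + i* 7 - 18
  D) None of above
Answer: A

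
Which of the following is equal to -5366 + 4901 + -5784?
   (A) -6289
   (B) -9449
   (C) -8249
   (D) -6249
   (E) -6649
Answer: D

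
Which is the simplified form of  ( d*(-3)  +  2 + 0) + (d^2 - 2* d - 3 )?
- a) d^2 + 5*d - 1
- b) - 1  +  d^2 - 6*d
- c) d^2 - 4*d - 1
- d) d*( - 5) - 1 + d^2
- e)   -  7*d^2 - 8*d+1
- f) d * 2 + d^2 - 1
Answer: d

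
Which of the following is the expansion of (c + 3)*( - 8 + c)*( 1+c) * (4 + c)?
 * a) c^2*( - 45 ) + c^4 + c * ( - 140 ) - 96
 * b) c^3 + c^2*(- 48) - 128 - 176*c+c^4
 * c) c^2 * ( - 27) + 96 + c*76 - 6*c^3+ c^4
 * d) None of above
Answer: a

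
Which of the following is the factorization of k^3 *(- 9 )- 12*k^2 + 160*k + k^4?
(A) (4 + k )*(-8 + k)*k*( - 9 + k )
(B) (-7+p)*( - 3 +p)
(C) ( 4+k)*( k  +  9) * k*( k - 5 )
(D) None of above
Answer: D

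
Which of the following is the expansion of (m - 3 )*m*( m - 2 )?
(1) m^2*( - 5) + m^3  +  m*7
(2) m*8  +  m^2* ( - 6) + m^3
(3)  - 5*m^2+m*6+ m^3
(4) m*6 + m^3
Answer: 3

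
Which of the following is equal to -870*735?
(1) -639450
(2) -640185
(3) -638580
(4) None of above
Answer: 1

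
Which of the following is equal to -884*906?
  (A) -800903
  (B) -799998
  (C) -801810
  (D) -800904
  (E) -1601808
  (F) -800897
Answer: D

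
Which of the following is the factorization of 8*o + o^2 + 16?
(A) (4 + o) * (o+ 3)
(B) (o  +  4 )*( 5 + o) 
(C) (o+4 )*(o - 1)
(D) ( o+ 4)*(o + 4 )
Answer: D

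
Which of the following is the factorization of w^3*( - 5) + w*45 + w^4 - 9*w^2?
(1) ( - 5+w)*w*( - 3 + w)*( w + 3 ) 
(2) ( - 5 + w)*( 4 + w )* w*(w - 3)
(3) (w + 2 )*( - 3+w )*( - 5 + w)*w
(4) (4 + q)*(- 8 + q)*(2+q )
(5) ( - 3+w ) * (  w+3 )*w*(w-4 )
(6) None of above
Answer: 1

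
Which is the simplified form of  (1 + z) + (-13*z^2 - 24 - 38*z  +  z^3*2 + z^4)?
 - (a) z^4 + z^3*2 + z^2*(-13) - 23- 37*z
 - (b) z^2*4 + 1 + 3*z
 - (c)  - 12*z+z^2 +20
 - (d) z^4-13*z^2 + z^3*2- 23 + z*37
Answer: a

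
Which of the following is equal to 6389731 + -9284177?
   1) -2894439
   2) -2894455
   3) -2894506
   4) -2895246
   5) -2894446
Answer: 5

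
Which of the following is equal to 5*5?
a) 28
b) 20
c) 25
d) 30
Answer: c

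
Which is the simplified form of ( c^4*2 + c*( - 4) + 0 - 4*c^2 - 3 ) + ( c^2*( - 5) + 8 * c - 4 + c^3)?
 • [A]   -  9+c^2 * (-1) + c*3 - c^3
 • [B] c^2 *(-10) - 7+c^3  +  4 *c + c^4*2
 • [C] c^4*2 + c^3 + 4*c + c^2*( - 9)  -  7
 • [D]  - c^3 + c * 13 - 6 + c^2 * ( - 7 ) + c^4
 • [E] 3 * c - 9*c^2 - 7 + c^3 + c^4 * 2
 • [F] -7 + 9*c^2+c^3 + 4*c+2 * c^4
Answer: C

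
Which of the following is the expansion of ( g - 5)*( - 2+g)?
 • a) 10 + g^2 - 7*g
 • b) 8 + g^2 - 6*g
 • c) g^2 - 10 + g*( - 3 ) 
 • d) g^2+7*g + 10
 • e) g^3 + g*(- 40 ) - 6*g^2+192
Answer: a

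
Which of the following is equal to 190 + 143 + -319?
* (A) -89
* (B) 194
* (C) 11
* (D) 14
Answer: D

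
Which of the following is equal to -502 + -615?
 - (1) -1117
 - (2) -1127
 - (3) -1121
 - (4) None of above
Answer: 1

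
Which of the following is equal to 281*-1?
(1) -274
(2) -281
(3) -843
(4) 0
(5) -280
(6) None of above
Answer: 2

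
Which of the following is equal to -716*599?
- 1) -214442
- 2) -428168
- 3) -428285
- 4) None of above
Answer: 4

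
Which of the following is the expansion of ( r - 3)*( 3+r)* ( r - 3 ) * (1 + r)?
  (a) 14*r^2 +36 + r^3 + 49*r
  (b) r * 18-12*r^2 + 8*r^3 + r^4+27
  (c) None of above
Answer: c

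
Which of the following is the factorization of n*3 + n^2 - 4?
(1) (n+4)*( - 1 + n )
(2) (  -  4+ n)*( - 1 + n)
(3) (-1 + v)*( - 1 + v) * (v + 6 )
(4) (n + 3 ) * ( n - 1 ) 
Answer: 1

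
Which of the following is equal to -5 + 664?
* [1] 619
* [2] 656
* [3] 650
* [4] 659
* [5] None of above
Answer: 4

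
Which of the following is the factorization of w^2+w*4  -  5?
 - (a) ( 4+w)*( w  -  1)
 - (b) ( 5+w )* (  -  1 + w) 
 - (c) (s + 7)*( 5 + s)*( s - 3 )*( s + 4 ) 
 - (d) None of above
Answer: b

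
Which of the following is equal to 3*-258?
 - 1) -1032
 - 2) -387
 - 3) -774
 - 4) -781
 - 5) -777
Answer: 3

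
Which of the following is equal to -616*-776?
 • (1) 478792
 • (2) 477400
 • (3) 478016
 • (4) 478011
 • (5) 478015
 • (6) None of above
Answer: 3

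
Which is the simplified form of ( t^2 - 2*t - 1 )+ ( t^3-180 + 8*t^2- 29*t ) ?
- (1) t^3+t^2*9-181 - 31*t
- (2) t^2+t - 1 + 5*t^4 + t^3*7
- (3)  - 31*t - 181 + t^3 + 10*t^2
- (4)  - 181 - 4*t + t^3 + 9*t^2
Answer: 1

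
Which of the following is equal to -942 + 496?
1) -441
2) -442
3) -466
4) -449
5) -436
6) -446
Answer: 6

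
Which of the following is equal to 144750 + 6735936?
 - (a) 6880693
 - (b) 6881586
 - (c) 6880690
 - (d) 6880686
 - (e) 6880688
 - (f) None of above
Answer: d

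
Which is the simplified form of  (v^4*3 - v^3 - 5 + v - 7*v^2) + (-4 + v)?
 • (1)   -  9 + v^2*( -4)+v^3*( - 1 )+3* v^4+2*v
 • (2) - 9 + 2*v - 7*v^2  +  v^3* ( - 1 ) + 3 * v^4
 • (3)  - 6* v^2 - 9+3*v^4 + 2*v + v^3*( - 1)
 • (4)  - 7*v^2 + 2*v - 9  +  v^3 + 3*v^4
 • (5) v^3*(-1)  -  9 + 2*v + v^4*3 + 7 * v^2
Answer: 2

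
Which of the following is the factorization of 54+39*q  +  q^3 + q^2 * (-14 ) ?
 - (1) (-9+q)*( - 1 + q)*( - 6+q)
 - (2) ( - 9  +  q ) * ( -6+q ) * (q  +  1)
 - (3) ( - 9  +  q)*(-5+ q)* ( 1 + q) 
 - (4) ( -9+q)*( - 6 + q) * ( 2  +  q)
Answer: 2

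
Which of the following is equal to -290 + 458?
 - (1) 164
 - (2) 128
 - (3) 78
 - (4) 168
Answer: 4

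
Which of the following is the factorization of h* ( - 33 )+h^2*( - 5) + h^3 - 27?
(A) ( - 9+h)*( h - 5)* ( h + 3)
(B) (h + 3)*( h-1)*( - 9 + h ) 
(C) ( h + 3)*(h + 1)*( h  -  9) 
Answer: C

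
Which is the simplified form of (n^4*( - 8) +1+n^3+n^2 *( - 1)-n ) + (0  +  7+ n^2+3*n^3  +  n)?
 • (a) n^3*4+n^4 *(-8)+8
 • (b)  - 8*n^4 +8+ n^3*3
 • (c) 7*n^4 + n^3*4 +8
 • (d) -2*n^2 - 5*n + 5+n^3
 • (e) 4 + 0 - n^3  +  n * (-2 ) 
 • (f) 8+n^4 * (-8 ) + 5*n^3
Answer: a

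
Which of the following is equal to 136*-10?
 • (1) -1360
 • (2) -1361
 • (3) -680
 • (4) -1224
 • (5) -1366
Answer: 1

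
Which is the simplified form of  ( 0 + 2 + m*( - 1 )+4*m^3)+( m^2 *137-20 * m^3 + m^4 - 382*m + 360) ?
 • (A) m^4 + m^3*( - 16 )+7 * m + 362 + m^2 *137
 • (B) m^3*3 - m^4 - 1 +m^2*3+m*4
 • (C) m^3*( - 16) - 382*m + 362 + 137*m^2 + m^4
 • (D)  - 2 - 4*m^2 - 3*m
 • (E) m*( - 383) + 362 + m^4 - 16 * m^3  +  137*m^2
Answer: E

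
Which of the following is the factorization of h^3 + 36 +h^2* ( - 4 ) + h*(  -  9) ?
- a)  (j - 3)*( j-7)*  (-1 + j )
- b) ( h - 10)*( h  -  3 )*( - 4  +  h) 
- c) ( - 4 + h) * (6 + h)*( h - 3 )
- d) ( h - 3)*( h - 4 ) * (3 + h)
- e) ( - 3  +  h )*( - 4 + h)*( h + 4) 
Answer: d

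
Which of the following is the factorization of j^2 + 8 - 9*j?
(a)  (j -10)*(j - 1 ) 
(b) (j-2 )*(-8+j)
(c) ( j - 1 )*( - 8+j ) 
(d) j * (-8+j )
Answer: c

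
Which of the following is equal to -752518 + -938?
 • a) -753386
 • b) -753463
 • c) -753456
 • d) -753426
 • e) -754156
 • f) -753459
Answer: c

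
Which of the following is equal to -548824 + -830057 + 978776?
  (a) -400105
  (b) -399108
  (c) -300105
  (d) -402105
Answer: a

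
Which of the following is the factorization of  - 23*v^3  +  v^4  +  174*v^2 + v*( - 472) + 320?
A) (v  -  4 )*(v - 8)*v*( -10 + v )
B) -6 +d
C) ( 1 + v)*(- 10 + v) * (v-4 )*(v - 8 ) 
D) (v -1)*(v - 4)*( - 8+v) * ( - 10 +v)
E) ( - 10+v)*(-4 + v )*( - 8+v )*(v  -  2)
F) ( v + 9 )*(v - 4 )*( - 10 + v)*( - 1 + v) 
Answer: D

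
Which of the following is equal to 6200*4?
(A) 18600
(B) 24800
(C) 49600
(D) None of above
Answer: B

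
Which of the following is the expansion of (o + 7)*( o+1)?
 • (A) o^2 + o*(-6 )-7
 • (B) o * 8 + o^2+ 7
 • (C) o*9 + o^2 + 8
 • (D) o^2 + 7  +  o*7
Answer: B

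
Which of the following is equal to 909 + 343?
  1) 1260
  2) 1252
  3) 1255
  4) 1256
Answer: 2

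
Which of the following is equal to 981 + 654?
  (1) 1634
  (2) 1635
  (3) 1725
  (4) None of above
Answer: 2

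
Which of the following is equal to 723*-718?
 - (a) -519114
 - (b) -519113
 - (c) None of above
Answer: a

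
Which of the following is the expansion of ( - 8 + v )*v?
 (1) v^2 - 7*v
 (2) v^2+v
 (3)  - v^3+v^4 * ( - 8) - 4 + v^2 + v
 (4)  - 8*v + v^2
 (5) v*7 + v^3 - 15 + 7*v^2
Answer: 4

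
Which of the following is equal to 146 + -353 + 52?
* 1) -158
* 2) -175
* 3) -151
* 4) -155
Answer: 4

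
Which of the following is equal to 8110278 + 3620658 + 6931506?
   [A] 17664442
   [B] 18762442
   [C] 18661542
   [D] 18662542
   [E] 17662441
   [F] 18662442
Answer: F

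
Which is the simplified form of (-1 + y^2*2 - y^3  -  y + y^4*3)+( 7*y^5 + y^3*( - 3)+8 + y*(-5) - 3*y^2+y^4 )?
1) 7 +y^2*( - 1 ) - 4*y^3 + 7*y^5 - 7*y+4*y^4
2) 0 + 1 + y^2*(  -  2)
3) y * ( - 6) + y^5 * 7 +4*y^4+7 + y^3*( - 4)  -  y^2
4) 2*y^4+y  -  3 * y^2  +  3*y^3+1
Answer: 3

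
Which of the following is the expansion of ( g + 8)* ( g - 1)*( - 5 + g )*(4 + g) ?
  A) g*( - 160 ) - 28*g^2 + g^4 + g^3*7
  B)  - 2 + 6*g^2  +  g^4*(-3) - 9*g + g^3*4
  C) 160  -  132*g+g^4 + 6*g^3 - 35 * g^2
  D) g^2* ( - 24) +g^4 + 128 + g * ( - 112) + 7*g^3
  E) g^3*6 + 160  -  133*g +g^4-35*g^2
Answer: C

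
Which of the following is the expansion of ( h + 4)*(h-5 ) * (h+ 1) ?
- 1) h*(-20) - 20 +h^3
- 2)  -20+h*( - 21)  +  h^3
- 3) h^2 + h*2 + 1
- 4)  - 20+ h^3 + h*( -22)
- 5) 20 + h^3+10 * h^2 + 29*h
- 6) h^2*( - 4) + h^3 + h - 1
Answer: 2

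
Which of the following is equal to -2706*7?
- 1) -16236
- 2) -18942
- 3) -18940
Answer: 2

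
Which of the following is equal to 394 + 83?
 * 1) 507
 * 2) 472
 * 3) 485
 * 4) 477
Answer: 4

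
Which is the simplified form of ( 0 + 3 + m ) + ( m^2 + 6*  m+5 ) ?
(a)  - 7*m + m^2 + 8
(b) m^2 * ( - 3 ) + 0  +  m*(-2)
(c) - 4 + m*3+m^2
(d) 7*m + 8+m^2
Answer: d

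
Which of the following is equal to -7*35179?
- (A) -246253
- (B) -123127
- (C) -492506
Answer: A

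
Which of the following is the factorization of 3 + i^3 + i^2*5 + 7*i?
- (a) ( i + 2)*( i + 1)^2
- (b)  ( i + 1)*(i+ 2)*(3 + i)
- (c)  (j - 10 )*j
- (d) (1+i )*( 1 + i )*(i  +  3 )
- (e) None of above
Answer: d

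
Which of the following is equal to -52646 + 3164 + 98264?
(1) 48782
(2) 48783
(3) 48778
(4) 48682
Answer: 1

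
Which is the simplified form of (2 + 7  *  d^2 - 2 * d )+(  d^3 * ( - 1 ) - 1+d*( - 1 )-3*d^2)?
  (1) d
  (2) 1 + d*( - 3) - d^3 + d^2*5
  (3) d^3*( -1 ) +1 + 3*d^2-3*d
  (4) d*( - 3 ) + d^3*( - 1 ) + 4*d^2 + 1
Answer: 4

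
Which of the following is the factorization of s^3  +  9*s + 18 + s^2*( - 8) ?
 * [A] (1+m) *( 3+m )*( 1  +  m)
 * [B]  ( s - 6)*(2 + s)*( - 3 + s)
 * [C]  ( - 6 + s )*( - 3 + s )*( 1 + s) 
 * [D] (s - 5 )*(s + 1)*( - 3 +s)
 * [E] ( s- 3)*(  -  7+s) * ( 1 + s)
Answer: C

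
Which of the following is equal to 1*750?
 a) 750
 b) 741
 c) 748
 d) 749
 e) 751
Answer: a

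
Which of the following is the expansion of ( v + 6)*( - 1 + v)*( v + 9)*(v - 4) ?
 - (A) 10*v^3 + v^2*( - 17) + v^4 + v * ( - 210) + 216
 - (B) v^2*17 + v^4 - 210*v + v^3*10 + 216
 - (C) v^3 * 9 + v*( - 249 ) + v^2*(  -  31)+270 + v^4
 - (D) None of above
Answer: A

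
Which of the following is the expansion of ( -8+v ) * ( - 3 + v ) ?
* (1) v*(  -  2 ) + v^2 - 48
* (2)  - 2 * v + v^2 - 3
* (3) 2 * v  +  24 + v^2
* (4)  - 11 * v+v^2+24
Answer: 4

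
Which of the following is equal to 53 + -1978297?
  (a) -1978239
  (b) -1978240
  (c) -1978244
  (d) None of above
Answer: c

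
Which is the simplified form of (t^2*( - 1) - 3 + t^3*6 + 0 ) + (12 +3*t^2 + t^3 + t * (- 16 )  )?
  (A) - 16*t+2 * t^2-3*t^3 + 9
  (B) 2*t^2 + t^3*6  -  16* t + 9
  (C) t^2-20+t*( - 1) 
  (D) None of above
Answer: D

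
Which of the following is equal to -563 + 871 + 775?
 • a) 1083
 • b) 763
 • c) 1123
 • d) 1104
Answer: a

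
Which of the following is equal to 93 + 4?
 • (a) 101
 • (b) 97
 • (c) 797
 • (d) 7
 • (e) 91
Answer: b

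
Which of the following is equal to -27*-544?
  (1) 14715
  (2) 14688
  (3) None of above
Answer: 2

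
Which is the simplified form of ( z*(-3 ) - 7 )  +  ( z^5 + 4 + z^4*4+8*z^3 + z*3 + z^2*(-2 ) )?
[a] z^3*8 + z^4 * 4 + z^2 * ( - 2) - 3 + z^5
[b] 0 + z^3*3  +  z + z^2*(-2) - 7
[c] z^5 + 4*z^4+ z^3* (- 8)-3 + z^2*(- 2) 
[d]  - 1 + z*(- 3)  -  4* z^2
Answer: a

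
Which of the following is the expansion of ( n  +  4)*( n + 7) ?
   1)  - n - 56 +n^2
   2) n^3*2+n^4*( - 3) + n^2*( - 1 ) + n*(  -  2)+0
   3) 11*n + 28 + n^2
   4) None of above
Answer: 3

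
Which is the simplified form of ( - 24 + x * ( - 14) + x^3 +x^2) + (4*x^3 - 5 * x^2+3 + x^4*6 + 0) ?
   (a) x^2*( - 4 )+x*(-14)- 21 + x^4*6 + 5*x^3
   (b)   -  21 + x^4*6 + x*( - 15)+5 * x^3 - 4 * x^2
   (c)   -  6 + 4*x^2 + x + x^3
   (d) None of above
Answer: a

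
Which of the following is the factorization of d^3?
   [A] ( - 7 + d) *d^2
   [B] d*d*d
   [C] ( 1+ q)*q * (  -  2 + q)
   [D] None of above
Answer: B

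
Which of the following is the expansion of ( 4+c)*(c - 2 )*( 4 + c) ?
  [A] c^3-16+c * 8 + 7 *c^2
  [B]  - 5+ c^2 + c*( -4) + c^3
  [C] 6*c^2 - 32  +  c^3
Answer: C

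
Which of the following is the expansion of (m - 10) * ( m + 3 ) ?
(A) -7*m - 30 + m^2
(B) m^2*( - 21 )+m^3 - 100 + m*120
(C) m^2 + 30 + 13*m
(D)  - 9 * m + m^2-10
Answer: A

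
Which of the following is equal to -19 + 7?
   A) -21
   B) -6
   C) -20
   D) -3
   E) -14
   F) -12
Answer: F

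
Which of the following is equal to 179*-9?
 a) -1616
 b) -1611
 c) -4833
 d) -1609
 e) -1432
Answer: b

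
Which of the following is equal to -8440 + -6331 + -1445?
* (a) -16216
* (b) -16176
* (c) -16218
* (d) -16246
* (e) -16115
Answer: a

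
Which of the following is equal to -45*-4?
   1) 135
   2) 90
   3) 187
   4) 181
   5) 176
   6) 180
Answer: 6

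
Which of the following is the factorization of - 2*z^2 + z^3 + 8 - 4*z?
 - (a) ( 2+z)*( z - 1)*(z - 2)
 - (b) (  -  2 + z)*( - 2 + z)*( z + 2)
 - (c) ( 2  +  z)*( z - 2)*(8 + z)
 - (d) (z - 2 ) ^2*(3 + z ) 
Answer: b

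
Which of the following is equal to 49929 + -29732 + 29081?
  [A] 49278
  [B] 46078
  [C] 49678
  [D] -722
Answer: A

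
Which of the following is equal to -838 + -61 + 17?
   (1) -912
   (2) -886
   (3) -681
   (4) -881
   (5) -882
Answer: 5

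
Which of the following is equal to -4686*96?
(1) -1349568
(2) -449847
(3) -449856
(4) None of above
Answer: 3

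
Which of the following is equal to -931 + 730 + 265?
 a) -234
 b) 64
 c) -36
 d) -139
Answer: b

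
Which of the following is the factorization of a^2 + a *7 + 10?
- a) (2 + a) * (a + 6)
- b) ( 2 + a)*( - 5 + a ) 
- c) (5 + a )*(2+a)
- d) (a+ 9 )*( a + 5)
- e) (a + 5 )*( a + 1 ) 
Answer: c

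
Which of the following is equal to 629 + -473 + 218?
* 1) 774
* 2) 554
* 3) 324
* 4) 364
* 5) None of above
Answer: 5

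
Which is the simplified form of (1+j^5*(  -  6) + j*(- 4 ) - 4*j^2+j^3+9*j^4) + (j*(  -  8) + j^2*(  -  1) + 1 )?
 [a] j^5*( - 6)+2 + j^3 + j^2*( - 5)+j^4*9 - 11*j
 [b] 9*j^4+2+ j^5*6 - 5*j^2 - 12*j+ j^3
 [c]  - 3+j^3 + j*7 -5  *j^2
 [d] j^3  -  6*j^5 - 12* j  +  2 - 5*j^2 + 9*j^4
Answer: d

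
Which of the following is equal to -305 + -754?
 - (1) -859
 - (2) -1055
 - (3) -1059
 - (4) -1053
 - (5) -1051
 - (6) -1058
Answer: 3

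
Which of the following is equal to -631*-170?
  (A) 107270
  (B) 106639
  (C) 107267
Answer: A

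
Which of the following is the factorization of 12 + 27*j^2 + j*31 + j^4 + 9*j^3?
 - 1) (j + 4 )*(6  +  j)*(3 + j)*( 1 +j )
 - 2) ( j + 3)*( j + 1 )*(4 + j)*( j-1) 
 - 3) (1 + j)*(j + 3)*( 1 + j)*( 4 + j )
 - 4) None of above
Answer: 3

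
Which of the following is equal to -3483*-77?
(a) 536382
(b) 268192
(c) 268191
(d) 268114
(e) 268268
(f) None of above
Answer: c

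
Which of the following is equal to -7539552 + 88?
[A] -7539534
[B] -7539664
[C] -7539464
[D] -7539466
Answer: C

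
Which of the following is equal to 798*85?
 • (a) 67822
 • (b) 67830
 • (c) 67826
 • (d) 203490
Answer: b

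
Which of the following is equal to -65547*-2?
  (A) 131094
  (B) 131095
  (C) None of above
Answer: A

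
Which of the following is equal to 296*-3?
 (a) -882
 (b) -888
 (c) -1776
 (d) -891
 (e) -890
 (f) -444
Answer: b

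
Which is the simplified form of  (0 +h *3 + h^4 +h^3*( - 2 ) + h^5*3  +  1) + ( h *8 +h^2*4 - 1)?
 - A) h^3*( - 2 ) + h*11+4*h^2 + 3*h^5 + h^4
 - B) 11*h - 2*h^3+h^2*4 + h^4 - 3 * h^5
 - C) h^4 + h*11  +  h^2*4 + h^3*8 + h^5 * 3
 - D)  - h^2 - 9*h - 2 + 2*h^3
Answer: A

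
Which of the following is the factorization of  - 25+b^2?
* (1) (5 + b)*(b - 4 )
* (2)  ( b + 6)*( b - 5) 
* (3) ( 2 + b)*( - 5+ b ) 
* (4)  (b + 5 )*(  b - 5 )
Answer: 4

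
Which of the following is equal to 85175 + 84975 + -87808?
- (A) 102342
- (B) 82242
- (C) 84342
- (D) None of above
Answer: D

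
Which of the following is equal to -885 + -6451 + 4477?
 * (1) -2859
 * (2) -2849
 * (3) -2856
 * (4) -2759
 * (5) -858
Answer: 1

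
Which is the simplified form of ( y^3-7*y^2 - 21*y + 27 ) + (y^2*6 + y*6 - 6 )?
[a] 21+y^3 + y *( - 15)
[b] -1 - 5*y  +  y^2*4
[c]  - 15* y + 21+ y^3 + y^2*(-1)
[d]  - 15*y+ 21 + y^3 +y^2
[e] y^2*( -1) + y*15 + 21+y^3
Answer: c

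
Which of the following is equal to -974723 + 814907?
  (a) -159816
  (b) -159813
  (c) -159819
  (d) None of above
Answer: a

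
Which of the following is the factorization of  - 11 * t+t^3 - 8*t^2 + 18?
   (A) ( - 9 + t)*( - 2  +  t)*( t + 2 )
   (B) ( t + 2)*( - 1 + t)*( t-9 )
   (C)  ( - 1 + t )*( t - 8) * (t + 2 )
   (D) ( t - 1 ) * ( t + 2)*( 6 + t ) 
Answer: B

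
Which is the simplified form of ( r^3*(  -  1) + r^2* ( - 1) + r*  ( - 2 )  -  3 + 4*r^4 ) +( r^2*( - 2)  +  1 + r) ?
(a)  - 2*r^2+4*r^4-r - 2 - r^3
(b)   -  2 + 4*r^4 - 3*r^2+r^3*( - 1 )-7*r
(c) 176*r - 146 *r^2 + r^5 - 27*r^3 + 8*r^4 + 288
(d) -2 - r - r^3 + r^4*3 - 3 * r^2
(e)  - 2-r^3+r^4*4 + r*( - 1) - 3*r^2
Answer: e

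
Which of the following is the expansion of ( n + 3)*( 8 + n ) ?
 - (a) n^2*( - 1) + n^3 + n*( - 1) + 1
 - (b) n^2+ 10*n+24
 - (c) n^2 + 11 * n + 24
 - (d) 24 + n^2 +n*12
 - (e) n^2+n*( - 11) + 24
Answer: c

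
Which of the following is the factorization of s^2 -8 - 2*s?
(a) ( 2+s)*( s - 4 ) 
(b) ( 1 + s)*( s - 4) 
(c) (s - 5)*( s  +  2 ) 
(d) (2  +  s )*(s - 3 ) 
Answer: a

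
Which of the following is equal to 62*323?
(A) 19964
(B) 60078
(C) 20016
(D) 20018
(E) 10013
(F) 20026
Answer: F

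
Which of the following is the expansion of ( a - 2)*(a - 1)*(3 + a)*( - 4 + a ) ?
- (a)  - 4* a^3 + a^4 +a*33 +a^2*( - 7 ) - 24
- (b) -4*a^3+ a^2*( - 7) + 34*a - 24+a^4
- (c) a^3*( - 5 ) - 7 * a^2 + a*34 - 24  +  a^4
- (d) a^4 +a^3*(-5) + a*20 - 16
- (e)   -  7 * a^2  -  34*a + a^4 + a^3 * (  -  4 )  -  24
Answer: b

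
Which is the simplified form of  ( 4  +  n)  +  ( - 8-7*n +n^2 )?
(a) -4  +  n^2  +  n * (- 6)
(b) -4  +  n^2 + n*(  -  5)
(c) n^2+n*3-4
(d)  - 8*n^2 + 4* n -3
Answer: a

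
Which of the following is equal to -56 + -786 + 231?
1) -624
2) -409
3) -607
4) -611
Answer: 4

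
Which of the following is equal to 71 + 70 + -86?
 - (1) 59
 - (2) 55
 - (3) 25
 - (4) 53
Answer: 2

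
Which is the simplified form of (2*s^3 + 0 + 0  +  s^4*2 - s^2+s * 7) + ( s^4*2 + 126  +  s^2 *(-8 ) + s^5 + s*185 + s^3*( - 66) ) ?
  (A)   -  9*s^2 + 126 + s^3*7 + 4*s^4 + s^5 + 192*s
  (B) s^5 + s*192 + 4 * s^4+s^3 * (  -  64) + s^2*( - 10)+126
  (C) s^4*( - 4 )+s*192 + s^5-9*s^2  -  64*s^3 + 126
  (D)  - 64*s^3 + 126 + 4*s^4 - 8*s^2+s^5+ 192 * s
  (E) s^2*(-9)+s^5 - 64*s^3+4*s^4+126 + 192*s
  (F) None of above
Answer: E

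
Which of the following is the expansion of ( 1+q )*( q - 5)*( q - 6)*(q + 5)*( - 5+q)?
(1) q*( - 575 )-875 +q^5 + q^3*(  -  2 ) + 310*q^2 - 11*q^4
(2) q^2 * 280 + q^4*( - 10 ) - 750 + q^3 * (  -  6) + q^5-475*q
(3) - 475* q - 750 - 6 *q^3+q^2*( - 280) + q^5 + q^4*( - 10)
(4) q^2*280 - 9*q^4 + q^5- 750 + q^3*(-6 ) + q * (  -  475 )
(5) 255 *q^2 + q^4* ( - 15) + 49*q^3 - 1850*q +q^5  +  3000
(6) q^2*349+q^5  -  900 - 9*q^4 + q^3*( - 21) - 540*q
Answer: 2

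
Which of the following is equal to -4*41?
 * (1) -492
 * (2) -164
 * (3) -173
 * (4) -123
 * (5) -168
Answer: 2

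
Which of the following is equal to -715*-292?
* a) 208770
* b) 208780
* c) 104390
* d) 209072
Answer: b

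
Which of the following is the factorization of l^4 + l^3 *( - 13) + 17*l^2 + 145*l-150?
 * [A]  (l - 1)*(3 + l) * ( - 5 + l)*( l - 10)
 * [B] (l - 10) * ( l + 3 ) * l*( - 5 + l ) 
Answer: A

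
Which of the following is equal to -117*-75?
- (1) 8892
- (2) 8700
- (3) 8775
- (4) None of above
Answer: 3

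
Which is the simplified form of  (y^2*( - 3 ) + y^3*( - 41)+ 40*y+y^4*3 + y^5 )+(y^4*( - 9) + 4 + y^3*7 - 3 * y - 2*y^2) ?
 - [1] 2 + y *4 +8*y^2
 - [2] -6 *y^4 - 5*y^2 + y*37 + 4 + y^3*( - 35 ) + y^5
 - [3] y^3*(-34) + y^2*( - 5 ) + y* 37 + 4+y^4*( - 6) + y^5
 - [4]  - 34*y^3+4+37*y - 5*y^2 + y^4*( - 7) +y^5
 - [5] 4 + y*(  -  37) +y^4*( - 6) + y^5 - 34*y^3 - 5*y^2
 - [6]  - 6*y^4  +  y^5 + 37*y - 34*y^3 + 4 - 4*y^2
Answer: 3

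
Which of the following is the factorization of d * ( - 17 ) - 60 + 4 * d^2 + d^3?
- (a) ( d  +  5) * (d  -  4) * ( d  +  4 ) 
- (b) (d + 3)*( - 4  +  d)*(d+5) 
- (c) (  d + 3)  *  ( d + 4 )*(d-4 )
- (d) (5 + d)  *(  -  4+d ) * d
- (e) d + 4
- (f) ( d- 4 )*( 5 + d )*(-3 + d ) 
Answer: b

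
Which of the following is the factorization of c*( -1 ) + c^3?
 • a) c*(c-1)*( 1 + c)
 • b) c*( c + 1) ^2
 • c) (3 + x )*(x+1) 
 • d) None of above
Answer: a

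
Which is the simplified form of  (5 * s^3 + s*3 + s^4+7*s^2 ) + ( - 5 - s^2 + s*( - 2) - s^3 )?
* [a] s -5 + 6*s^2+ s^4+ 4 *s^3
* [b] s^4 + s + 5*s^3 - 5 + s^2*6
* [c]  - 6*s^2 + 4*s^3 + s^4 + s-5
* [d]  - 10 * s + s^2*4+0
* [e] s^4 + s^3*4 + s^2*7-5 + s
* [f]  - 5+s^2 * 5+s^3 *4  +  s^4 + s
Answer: a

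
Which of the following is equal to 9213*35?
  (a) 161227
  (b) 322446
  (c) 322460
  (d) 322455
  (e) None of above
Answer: d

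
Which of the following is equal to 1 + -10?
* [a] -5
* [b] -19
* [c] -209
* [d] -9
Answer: d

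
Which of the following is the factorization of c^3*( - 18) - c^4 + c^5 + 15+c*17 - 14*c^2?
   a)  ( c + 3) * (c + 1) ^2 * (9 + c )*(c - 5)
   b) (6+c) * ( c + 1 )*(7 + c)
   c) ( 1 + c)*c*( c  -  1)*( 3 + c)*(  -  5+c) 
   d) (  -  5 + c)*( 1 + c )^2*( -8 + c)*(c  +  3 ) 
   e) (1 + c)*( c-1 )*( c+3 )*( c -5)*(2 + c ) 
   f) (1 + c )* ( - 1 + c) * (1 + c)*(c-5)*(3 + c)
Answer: f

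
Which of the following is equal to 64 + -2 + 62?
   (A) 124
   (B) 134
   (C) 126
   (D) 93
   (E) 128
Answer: A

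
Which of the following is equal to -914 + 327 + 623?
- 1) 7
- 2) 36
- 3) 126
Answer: 2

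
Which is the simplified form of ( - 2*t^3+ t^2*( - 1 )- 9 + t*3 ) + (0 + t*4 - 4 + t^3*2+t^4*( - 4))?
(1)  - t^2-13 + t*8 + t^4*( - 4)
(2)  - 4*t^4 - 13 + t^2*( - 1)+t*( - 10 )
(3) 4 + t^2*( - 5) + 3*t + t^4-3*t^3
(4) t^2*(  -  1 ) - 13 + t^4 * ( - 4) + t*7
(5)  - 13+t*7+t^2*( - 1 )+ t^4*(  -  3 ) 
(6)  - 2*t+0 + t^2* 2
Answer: 4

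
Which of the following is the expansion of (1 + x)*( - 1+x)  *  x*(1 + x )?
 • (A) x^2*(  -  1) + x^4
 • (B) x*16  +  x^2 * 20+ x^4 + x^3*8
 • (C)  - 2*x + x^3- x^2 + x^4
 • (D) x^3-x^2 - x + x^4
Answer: D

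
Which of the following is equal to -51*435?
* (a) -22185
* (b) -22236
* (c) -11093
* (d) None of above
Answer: a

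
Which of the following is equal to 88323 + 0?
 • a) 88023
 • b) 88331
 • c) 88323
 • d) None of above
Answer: c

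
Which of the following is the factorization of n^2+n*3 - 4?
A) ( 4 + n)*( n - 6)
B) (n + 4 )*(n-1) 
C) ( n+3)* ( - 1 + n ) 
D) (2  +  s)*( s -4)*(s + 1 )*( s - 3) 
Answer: B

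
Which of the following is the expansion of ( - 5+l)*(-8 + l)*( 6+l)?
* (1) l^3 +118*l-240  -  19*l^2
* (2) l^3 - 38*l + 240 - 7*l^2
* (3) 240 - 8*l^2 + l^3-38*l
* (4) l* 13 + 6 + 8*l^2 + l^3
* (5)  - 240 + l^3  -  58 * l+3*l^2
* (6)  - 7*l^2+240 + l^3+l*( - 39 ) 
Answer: 2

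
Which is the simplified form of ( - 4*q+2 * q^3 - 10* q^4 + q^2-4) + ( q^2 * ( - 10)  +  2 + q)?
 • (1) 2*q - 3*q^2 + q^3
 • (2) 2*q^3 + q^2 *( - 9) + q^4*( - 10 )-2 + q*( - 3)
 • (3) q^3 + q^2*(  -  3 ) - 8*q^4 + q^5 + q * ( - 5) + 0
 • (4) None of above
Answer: 2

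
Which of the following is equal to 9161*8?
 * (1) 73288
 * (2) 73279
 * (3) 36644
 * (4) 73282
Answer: 1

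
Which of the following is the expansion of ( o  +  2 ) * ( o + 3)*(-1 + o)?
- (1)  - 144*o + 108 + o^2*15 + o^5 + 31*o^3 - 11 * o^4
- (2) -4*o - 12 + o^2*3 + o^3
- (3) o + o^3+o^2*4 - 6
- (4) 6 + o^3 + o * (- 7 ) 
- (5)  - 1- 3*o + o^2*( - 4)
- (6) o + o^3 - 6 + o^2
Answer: 3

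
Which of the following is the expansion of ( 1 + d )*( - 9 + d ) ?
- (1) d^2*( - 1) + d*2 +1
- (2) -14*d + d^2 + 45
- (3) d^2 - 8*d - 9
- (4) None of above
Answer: 3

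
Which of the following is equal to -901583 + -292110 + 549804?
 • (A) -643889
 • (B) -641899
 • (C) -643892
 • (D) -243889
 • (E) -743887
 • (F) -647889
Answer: A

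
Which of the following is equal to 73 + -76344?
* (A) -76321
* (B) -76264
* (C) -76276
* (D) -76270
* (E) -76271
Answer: E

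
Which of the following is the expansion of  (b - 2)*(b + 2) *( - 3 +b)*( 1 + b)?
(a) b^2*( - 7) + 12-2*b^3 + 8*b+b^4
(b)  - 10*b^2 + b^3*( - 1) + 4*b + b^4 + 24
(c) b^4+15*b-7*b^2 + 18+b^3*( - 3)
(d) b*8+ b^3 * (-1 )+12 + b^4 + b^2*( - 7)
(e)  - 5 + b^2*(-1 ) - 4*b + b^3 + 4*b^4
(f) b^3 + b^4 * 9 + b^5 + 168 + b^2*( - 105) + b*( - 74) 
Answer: a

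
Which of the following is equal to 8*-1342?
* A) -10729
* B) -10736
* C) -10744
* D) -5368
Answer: B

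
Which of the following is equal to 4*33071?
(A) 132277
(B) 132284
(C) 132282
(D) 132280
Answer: B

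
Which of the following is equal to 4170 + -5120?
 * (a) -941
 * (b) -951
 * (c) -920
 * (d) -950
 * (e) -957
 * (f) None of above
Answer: d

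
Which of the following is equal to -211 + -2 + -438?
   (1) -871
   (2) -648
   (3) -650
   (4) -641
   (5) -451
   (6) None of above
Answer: 6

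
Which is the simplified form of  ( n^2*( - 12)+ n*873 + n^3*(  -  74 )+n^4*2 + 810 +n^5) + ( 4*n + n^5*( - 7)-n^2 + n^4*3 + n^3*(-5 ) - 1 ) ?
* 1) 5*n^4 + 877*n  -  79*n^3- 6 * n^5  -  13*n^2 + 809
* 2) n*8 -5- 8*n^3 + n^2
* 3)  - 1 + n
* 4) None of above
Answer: 1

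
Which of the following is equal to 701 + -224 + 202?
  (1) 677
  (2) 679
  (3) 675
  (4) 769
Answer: 2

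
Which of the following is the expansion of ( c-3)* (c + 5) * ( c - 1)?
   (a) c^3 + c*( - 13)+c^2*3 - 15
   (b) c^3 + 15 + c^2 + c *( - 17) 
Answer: b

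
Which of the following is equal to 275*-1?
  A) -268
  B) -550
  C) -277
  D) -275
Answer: D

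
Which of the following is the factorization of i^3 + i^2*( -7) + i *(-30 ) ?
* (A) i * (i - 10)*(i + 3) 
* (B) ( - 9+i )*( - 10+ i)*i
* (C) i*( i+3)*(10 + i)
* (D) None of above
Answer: A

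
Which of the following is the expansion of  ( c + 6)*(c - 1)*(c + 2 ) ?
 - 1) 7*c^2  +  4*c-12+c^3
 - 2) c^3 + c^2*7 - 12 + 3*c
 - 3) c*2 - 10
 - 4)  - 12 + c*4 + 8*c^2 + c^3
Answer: 1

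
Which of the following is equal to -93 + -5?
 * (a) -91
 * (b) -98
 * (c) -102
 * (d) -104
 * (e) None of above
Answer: b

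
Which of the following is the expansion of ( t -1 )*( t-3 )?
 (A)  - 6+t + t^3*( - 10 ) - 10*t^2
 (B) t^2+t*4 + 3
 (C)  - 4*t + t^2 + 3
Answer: C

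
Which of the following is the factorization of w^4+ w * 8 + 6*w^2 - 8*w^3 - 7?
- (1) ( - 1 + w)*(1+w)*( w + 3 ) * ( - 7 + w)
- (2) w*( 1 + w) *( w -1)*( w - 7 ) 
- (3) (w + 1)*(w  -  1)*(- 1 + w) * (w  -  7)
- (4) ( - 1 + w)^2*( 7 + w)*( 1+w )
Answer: 3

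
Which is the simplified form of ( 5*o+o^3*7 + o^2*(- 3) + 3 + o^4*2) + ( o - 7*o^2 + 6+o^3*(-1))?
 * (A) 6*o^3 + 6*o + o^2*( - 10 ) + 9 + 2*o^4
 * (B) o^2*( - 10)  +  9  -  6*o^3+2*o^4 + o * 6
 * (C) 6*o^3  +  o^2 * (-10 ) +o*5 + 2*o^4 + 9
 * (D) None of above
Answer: A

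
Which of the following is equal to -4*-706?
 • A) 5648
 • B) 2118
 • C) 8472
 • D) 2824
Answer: D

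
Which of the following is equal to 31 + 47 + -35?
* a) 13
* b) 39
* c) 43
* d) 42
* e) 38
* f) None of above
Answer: c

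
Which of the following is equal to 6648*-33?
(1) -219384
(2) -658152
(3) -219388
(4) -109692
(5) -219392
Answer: 1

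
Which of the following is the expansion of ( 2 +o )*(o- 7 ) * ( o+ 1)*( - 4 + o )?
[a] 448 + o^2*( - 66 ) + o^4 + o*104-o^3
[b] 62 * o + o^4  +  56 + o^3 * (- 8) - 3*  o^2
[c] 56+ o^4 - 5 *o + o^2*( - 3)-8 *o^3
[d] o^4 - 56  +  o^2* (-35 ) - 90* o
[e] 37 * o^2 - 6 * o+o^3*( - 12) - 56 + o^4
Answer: b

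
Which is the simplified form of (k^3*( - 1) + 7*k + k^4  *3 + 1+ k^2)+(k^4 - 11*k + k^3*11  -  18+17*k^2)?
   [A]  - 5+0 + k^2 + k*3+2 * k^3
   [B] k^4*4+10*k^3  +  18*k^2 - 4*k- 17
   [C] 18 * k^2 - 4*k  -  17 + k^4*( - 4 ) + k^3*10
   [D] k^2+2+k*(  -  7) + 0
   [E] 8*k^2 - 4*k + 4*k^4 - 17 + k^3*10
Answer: B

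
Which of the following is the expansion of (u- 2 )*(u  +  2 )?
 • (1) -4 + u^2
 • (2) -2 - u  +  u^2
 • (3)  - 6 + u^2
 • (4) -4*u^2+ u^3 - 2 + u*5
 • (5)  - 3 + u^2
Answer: 1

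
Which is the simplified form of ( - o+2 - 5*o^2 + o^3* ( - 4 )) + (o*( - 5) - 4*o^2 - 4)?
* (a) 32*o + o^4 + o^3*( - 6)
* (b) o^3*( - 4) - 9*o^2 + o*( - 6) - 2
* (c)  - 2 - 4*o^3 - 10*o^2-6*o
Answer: b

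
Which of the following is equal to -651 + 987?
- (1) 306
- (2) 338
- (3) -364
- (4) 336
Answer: 4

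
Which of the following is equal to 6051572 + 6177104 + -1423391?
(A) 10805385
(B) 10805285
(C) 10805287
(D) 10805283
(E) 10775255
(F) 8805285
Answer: B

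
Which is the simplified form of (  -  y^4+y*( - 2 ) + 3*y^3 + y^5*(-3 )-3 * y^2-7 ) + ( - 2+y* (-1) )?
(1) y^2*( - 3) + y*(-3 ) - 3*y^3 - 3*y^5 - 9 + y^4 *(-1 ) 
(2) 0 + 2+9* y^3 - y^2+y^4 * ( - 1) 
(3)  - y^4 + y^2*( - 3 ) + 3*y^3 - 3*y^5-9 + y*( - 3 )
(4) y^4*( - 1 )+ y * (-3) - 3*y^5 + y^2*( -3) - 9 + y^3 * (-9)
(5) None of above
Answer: 3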